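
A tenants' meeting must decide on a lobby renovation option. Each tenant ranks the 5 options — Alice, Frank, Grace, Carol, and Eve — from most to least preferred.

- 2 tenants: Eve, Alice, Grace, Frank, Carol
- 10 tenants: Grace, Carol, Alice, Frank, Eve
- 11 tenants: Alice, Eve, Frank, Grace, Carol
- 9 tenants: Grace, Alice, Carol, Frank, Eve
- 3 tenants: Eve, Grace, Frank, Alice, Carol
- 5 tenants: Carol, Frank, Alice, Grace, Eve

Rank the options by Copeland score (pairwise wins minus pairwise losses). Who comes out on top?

Grace

Pairwise results:
  Alice vs Frank: Alice wins 32–8.
  Alice vs Grace: Grace wins 22–18.
  Alice vs Carol: Alice wins 25–15.
  Alice vs Eve: Alice wins 35–5.
  Frank vs Grace: Grace wins 24–16.
  Frank vs Carol: Carol wins 24–16.
  Frank vs Eve: Frank wins 24–16.
  Grace vs Carol: Grace wins 35–5.
  Grace vs Eve: Grace wins 24–16.
  Carol vs Eve: Carol wins 24–16.
Copeland scores (wins − losses):
  Alice: 3 − 1 = 2
  Frank: 1 − 3 = -2
  Grace: 4 − 0 = 4
  Carol: 2 − 2 = 0
  Eve: 0 − 4 = -4
Grace has the best Copeland score.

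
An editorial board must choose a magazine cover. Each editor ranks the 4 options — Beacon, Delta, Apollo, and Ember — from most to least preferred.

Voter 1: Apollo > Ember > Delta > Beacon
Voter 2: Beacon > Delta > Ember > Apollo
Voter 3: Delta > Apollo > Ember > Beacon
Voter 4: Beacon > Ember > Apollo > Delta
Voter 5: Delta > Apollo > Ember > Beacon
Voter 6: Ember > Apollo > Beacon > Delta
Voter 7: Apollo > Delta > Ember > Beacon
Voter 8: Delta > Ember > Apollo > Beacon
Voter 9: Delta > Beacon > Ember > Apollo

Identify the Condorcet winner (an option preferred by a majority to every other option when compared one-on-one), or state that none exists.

Head-to-head results (9 voters total):
Beacon vs Delta: Delta wins 6–3.
Beacon vs Apollo: Apollo wins 6–3.
Beacon vs Ember: Ember wins 6–3.
Delta vs Apollo: Delta wins 5–4.
Delta vs Ember: Delta wins 6–3.
Apollo vs Ember: Ember wins 5–4.
Delta beats each rival — Beacon (6–3), Apollo (5–4), Ember (6–3) — so Delta is the Condorcet winner.

Delta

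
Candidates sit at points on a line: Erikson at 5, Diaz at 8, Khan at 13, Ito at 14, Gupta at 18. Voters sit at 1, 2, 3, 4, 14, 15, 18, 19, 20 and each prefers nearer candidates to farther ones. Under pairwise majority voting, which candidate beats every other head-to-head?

Ito

With single-peaked preferences on a line, the Condorcet winner is the candidate closest to the median voter.
The median voter (position 14) is closest to Ito at 14.
Check: Ito vs Diaz — voters closer to Ito: 5 of 9.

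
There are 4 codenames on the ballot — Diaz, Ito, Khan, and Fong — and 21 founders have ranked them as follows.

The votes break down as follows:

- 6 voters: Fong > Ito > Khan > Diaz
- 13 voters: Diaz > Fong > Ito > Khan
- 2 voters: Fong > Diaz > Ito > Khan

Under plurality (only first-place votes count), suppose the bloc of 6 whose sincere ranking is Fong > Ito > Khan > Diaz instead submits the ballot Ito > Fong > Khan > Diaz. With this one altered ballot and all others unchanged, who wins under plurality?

First-place totals with the altered ballot: Diaz 13, Ito 6, Khan 0, Fong 2.
The winner is unchanged: still Diaz.

Diaz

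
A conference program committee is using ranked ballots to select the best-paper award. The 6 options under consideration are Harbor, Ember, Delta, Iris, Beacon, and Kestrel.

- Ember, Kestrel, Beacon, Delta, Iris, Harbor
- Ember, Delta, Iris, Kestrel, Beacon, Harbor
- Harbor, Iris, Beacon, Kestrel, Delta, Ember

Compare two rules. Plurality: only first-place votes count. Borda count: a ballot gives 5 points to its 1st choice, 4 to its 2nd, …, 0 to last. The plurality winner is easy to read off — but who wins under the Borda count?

Ember

Plurality first-place counts: Harbor 1, Ember 2, Delta 0, Iris 0, Beacon 0, Kestrel 0 → Ember.
Borda totals: Harbor 5, Ember 10, Delta 7, Iris 8, Beacon 7, Kestrel 8 → Ember.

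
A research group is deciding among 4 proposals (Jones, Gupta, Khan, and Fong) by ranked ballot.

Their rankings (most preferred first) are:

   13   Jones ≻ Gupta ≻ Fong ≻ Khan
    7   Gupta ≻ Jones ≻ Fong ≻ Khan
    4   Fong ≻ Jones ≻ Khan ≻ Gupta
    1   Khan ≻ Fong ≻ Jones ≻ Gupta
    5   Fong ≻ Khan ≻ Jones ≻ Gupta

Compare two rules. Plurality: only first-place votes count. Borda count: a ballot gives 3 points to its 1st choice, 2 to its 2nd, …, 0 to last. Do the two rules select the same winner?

Yes

Plurality first-place counts: Jones 13, Gupta 7, Khan 1, Fong 9 → Jones.
Borda totals: Jones 67, Gupta 47, Khan 17, Fong 49 → Jones.
The two rules agree on Jones.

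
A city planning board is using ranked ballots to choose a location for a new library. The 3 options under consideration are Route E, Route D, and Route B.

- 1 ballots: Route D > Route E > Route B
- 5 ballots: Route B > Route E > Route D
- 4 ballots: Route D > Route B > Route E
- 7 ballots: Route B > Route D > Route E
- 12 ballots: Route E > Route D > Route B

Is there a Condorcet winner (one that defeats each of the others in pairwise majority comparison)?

Head-to-head results (29 voters total):
Route E vs Route D: Route E wins 17–12.
Route E vs Route B: Route B wins 16–13.
Route D vs Route B: Route D wins 17–12.
No candidate beats all others: Route E beats Route D beats Route B beats Route E, a majority cycle.

No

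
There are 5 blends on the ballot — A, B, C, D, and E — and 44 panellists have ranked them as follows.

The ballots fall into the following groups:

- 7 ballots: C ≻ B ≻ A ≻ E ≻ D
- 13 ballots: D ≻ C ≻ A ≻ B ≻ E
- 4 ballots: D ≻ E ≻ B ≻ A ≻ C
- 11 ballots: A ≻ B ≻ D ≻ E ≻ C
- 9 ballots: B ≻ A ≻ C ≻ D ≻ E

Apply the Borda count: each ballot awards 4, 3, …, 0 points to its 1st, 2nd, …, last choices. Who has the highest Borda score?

Borda scores:
  A: 7·2 + 13·2 + 4·1 + 11·4 + 9·3 = 115
  B: 7·3 + 13·1 + 4·2 + 11·3 + 9·4 = 111
  C: 7·4 + 13·3 + 4·0 + 11·0 + 9·2 = 85
  D: 7·0 + 13·4 + 4·4 + 11·2 + 9·1 = 99
  E: 7·1 + 13·0 + 4·3 + 11·1 + 9·0 = 30
A has the highest total.

A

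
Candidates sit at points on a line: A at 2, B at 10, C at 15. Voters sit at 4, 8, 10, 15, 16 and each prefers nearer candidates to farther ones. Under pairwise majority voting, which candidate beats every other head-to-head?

B

With single-peaked preferences on a line, the Condorcet winner is the candidate closest to the median voter.
The median voter (position 10) is closest to B at 10.
Check: B vs C — voters closer to B: 3 of 5.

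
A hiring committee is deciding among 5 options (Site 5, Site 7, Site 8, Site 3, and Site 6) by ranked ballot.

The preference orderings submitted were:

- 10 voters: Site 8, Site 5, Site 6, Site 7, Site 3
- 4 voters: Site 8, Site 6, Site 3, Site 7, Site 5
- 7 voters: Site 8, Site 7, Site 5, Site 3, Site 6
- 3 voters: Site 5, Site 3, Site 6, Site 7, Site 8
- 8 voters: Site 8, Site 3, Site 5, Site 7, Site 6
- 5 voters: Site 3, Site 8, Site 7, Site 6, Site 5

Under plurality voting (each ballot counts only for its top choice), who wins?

Site 8

First-place vote totals:
  Site 5: 3
  Site 7: 0
  Site 8: 29
  Site 3: 5
  Site 6: 0
Site 8 has the most first-place votes.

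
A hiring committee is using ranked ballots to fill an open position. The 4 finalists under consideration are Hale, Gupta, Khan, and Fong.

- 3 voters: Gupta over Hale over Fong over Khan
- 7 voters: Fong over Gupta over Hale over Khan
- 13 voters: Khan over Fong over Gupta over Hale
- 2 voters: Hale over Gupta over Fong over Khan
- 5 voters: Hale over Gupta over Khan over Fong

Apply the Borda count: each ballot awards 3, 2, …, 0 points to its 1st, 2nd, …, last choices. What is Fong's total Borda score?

Borda scores:
  Hale: 3·2 + 7·1 + 13·0 + 2·3 + 5·3 = 34
  Gupta: 3·3 + 7·2 + 13·1 + 2·2 + 5·2 = 50
  Khan: 3·0 + 7·0 + 13·3 + 2·0 + 5·1 = 44
  Fong: 3·1 + 7·3 + 13·2 + 2·1 + 5·0 = 52

52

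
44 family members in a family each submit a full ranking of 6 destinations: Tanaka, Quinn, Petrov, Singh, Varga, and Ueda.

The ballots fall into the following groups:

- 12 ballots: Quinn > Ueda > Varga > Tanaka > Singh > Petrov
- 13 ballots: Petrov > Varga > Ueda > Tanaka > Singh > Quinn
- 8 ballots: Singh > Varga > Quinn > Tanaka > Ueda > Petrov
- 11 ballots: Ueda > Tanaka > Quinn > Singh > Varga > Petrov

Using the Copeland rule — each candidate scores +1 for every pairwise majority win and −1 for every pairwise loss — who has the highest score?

Pairwise results:
  Tanaka vs Quinn: Tanaka wins 24–20.
  Tanaka vs Petrov: Tanaka wins 31–13.
  Tanaka vs Singh: Tanaka wins 36–8.
  Tanaka vs Varga: Varga wins 33–11.
  Tanaka vs Ueda: Ueda wins 36–8.
  Quinn vs Petrov: Quinn wins 31–13.
  Quinn vs Singh: Quinn wins 23–21.
  Quinn vs Varga: Quinn wins 23–21.
  Quinn vs Ueda: Ueda wins 24–20.
  Petrov vs Singh: Singh wins 31–13.
  Petrov vs Varga: Varga wins 31–13.
  Petrov vs Ueda: Ueda wins 31–13.
  Singh vs Varga: Varga wins 25–19.
  Singh vs Ueda: Ueda wins 36–8.
  Varga vs Ueda: Ueda wins 23–21.
Copeland scores (wins − losses):
  Tanaka: 3 − 2 = 1
  Quinn: 3 − 2 = 1
  Petrov: 0 − 5 = -5
  Singh: 1 − 4 = -3
  Varga: 3 − 2 = 1
  Ueda: 5 − 0 = 5
Ueda has the best Copeland score.

Ueda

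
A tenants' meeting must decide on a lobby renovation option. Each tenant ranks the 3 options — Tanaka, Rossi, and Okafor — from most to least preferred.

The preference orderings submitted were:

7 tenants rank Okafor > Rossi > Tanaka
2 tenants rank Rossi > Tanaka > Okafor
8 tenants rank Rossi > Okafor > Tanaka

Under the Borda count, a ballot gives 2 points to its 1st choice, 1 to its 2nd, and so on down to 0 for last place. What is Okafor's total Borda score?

22

Borda scores:
  Tanaka: 7·0 + 2·1 + 8·0 = 2
  Rossi: 7·1 + 2·2 + 8·2 = 27
  Okafor: 7·2 + 2·0 + 8·1 = 22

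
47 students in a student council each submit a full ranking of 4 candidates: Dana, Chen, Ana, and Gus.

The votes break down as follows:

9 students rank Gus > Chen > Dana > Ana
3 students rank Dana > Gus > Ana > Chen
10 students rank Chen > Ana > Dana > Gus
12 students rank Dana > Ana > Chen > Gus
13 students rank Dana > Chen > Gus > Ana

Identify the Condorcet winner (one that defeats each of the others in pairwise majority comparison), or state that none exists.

Dana

Head-to-head results (47 voters total):
Dana vs Chen: Dana wins 28–19.
Dana vs Ana: Dana wins 37–10.
Dana vs Gus: Dana wins 38–9.
Chen vs Ana: Chen wins 32–15.
Chen vs Gus: Chen wins 35–12.
Ana vs Gus: Gus wins 25–22.
Dana beats each rival — Chen (28–19), Ana (37–10), Gus (38–9) — so Dana is the Condorcet winner.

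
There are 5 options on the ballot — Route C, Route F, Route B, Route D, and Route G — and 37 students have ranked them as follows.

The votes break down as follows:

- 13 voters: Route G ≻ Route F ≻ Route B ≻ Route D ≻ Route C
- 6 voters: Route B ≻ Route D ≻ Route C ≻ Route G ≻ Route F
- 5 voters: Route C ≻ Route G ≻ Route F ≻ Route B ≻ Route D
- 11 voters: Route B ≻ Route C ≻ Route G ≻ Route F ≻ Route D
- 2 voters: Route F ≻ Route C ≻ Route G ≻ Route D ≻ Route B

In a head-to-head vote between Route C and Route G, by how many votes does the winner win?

11

Ballots ranking Route C above Route G: 6+5+11+2 = 24.
Ballots ranking Route G above Route C: 13.
Route C wins 24–13, a margin of 11.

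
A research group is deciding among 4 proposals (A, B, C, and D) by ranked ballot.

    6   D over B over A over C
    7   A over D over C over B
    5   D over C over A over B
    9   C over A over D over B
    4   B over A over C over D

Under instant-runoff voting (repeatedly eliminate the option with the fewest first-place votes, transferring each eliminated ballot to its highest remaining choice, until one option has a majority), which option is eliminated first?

Round 1: D 11, C 9, A 7, B 4. B has the fewest and is eliminated.
Round 2: A 11, D 11, C 9. C has the fewest and is eliminated.
Round 3: A 20, D 11. A has a majority.

B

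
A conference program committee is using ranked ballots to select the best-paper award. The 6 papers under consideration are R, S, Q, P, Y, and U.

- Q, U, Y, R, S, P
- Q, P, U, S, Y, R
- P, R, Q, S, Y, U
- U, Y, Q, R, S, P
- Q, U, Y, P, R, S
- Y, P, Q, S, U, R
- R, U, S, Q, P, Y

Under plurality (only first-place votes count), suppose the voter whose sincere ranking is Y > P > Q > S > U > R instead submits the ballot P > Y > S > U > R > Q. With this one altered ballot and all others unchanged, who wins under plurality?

Q

First-place totals with the altered ballot: R 1, S 0, Q 3, P 2, Y 0, U 1.
The winner is unchanged: still Q.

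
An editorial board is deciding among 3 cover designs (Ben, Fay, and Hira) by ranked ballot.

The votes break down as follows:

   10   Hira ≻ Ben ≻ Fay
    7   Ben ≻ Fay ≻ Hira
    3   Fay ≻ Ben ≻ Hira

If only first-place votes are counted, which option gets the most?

Hira

First-place vote totals:
  Ben: 7
  Fay: 3
  Hira: 10
Hira has the most first-place votes.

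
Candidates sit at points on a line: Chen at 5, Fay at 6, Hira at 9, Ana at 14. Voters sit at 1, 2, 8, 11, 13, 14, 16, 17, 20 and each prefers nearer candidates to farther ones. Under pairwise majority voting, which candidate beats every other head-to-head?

With single-peaked preferences on a line, the Condorcet winner is the candidate closest to the median voter.
The median voter (position 13) is closest to Ana at 14.
Check: Ana vs Fay — voters closer to Ana: 6 of 9.

Ana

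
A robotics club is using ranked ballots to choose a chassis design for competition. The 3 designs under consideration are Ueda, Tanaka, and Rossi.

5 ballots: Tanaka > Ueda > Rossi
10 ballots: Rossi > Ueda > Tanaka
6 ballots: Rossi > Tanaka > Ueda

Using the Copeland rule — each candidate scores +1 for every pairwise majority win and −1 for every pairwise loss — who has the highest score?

Pairwise results:
  Ueda vs Tanaka: Tanaka wins 11–10.
  Ueda vs Rossi: Rossi wins 16–5.
  Tanaka vs Rossi: Rossi wins 16–5.
Copeland scores (wins − losses):
  Ueda: 0 − 2 = -2
  Tanaka: 1 − 1 = 0
  Rossi: 2 − 0 = 2
Rossi has the best Copeland score.

Rossi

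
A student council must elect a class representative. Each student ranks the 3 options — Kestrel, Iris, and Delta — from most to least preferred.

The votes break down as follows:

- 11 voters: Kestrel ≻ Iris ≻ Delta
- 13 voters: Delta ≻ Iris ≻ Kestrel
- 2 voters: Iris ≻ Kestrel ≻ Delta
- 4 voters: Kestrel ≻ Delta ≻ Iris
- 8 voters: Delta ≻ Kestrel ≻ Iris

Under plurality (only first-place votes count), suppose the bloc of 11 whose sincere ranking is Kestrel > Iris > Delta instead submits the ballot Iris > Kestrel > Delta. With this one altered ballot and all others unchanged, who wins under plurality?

Delta

First-place totals with the altered ballot: Kestrel 4, Iris 13, Delta 21.
The winner is unchanged: still Delta.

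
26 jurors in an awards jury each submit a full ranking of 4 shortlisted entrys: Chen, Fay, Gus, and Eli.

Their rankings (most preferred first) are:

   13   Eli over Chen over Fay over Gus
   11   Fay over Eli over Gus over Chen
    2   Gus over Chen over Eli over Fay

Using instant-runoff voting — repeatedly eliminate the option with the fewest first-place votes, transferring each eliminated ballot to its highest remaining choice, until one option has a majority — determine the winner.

Round 1: Eli 13, Fay 11, Gus 2, Chen 0. Chen has the fewest and is eliminated.
Round 2: Eli 13, Fay 11, Gus 2. Gus has the fewest and is eliminated.
Round 3: Eli 15, Fay 11. Eli has a majority.

Eli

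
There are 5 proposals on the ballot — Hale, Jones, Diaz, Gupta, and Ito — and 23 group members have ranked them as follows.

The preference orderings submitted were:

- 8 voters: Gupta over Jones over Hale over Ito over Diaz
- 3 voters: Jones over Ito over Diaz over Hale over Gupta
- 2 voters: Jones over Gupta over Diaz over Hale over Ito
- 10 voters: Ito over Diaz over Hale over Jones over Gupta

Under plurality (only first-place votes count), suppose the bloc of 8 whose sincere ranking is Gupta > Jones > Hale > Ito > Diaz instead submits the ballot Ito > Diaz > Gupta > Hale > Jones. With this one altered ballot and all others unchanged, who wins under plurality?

Ito

First-place totals with the altered ballot: Hale 0, Jones 5, Diaz 0, Gupta 0, Ito 18.
The winner is unchanged: still Ito.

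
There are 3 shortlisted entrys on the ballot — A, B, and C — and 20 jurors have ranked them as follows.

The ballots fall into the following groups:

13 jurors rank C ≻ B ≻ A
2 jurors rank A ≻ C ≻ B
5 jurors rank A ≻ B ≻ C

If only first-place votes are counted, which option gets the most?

C

First-place vote totals:
  A: 7
  B: 0
  C: 13
C has the most first-place votes.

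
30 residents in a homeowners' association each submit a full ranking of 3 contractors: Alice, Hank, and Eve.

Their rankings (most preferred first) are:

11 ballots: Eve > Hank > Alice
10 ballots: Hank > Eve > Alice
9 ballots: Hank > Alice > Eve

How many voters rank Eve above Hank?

Ballots ranking Eve above Hank: 11.
Ballots ranking Hank above Eve: 10+9 = 19.
So 11 of 30 voters prefer Eve to Hank.

11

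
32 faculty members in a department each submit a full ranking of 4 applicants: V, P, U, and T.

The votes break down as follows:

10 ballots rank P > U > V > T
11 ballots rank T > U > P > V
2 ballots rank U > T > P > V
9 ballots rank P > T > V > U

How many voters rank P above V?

Ballots ranking P above V: 10+11+2+9 = 32.
Ballots ranking V above P: 0.
So 32 of 32 voters prefer P to V.

32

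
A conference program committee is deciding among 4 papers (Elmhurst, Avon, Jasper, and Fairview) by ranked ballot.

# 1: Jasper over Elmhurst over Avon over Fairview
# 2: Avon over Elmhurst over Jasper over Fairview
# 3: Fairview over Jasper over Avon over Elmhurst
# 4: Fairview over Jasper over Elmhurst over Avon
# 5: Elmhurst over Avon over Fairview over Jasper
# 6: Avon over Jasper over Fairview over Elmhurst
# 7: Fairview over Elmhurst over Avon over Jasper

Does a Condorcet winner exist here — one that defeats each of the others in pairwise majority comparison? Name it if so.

Head-to-head results (7 voters total):
Elmhurst vs Avon: Elmhurst wins 4–3.
Elmhurst vs Jasper: Jasper wins 4–3.
Elmhurst vs Fairview: Fairview wins 4–3.
Avon vs Jasper: Avon wins 4–3.
Avon vs Fairview: Avon wins 4–3.
Jasper vs Fairview: Fairview wins 4–3.
No candidate beats all others: Elmhurst beats Avon beats Jasper beats Elmhurst, a majority cycle.

No Condorcet winner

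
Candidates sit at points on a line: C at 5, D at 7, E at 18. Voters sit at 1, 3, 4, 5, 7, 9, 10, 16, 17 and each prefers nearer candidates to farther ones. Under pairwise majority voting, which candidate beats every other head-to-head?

D

With single-peaked preferences on a line, the Condorcet winner is the candidate closest to the median voter.
The median voter (position 7) is closest to D at 7.
Check: D vs E — voters closer to D: 7 of 9.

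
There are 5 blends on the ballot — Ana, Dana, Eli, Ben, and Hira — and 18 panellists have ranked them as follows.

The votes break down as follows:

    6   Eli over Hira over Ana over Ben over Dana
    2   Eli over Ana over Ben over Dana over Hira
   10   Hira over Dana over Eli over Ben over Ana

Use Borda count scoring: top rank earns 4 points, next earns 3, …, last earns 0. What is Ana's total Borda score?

Borda scores:
  Ana: 6·2 + 2·3 + 10·0 = 18
  Dana: 6·0 + 2·1 + 10·3 = 32
  Eli: 6·4 + 2·4 + 10·2 = 52
  Ben: 6·1 + 2·2 + 10·1 = 20
  Hira: 6·3 + 2·0 + 10·4 = 58

18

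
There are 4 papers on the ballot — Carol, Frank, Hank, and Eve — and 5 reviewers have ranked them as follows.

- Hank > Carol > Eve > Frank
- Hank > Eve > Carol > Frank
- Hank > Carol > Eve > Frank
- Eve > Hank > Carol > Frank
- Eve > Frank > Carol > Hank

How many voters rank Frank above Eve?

0

Ballots ranking Frank above Eve: 0.
Ballots ranking Eve above Frank: 5.
So 0 of 5 voters prefer Frank to Eve.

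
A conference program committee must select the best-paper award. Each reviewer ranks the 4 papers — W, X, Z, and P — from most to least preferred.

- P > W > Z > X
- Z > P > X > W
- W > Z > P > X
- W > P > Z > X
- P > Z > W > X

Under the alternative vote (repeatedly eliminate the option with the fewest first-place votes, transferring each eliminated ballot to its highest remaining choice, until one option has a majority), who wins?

Round 1: W 2, P 2, Z 1, X 0. X has the fewest and is eliminated.
Round 2: W 2, P 2, Z 1. Z has the fewest and is eliminated.
Round 3: P 3, W 2. P has a majority.

P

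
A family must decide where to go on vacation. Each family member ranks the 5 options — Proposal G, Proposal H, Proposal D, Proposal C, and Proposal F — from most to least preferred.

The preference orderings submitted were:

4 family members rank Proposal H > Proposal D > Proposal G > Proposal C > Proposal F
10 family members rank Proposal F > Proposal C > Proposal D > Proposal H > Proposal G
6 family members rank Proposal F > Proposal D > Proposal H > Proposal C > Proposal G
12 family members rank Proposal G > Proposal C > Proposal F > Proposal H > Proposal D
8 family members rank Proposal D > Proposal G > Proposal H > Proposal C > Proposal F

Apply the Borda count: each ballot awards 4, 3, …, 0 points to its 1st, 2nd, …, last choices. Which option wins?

Borda scores:
  Proposal G: 4·2 + 10·0 + 6·0 + 12·4 + 8·3 = 80
  Proposal H: 4·4 + 10·1 + 6·2 + 12·1 + 8·2 = 66
  Proposal D: 4·3 + 10·2 + 6·3 + 12·0 + 8·4 = 82
  Proposal C: 4·1 + 10·3 + 6·1 + 12·3 + 8·1 = 84
  Proposal F: 4·0 + 10·4 + 6·4 + 12·2 + 8·0 = 88
Proposal F has the highest total.

Proposal F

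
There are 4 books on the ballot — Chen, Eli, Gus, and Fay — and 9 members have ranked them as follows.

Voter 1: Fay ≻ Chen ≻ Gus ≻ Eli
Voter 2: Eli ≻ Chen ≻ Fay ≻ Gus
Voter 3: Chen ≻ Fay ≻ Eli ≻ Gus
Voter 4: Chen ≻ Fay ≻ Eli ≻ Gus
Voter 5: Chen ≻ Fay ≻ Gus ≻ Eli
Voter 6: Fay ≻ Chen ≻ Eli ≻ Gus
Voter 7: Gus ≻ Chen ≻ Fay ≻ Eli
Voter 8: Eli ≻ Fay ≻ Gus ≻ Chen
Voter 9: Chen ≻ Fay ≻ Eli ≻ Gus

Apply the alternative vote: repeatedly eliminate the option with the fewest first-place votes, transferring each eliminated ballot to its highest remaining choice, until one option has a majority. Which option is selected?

Chen

Round 1: Chen 4, Eli 2, Fay 2, Gus 1. Gus has the fewest and is eliminated.
Round 2: Chen 5, Eli 2, Fay 2. Chen has a majority.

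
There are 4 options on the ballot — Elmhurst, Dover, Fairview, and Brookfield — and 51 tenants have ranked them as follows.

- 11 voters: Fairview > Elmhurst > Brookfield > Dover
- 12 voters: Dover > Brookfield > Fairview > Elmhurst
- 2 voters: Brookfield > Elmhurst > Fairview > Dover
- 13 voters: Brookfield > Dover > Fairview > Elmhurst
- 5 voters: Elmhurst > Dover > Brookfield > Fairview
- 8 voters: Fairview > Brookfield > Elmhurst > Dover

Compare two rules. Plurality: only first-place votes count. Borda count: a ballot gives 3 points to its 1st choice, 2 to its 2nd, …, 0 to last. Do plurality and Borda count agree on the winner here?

No

Plurality first-place counts: Elmhurst 5, Dover 12, Fairview 19, Brookfield 15 → Fairview.
Borda totals: Elmhurst 49, Dover 72, Fairview 84, Brookfield 101 → Brookfield.
The two rules disagree: plurality picks Fairview, Borda picks Brookfield.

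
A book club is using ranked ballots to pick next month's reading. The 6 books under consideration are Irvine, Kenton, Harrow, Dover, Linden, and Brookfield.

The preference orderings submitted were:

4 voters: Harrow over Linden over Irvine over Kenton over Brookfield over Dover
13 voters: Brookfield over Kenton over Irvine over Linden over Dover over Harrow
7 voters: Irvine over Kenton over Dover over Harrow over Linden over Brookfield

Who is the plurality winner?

First-place vote totals:
  Irvine: 7
  Kenton: 0
  Harrow: 4
  Dover: 0
  Linden: 0
  Brookfield: 13
Brookfield has the most first-place votes.

Brookfield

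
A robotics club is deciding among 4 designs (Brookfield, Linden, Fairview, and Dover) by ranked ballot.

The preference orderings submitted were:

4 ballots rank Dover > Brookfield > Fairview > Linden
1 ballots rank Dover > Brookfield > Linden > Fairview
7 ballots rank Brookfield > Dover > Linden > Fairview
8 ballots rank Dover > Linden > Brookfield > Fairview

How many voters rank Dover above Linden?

20

Ballots ranking Dover above Linden: 4+1+7+8 = 20.
Ballots ranking Linden above Dover: 0.
So 20 of 20 voters prefer Dover to Linden.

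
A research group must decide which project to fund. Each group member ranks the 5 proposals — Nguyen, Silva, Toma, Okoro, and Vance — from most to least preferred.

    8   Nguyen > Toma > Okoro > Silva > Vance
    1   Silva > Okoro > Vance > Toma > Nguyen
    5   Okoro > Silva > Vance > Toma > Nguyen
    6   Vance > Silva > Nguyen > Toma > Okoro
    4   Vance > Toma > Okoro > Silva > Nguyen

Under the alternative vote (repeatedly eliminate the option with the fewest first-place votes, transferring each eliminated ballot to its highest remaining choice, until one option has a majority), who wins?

Vance

Round 1: Vance 10, Nguyen 8, Okoro 5, Silva 1, Toma 0. Toma has the fewest and is eliminated.
Round 2: Vance 10, Nguyen 8, Okoro 5, Silva 1. Silva has the fewest and is eliminated.
Round 3: Vance 10, Nguyen 8, Okoro 6. Okoro has the fewest and is eliminated.
Round 4: Vance 16, Nguyen 8. Vance has a majority.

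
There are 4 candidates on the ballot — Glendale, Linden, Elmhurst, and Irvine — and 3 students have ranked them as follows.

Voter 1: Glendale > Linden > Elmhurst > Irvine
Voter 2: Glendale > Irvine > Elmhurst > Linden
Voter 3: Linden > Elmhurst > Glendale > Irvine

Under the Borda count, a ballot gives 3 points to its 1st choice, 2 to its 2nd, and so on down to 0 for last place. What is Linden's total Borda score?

Borda scores:
  Glendale: 3 + 3 + 1 = 7
  Linden: 2 + 0 + 3 = 5
  Elmhurst: 1 + 1 + 2 = 4
  Irvine: 0 + 2 + 0 = 2

5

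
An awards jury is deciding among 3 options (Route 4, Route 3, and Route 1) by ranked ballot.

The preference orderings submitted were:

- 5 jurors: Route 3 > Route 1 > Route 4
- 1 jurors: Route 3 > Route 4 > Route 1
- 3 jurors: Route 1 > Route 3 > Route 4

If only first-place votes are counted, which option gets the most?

Route 3

First-place vote totals:
  Route 4: 0
  Route 3: 6
  Route 1: 3
Route 3 has the most first-place votes.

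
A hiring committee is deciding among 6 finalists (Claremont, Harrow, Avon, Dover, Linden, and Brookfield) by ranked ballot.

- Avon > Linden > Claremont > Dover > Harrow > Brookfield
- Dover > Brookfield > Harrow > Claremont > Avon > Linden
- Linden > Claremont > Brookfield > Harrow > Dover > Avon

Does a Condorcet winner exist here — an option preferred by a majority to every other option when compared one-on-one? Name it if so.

None — there is no Condorcet winner

Head-to-head results (3 voters total):
Claremont vs Harrow: Claremont wins 2–1.
Claremont vs Avon: Claremont wins 2–1.
Claremont vs Dover: Claremont wins 2–1.
Claremont vs Linden: Linden wins 2–1.
Claremont vs Brookfield: Claremont wins 2–1.
Harrow vs Avon: Harrow wins 2–1.
Harrow vs Dover: Dover wins 2–1.
Harrow vs Linden: Linden wins 2–1.
Harrow vs Brookfield: Brookfield wins 2–1.
Avon vs Dover: Dover wins 2–1.
Avon vs Linden: Avon wins 2–1.
Avon vs Brookfield: Brookfield wins 2–1.
Dover vs Linden: Linden wins 2–1.
Dover vs Brookfield: Dover wins 2–1.
Linden vs Brookfield: Linden wins 2–1.
No candidate beats all others: Claremont beats Avon beats Linden beats Claremont, a majority cycle.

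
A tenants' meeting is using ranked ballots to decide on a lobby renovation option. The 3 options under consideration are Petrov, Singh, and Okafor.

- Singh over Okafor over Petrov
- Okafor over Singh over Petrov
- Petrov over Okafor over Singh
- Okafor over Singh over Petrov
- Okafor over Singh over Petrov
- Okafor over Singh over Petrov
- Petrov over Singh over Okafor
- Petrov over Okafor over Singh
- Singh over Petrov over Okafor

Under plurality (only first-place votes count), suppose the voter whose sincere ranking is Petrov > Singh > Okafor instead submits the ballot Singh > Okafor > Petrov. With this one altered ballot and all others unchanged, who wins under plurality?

Okafor

First-place totals with the altered ballot: Petrov 2, Singh 3, Okafor 4.
The winner is unchanged: still Okafor.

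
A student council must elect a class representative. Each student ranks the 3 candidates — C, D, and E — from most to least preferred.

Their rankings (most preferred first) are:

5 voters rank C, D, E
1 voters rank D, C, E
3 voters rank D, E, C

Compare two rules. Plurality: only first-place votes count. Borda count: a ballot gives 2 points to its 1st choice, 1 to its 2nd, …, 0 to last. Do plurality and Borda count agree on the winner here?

Plurality first-place counts: C 5, D 4, E 0 → C.
Borda totals: C 11, D 13, E 3 → D.
The two rules disagree: plurality picks C, Borda picks D.

No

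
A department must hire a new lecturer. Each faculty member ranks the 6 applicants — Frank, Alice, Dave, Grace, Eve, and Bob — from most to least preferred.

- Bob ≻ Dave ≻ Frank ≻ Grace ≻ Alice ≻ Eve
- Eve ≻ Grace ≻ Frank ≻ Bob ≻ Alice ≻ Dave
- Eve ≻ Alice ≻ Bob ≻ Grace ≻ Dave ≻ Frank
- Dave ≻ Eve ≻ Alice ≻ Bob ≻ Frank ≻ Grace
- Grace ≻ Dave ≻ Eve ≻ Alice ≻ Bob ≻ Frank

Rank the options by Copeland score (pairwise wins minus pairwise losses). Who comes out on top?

Pairwise results:
  Frank vs Alice: Alice wins 3–2.
  Frank vs Dave: Dave wins 4–1.
  Frank vs Grace: Grace wins 3–2.
  Frank vs Eve: Eve wins 4–1.
  Frank vs Bob: Bob wins 4–1.
  Alice vs Dave: Dave wins 3–2.
  Alice vs Grace: Grace wins 3–2.
  Alice vs Eve: Eve wins 4–1.
  Alice vs Bob: Alice wins 3–2.
  Dave vs Grace: Grace wins 3–2.
  Dave vs Eve: Dave wins 3–2.
  Dave vs Bob: Bob wins 3–2.
  Grace vs Eve: Eve wins 3–2.
  Grace vs Bob: Bob wins 3–2.
  Eve vs Bob: Eve wins 4–1.
Copeland scores (wins − losses):
  Frank: 0 − 5 = -5
  Alice: 2 − 3 = -1
  Dave: 3 − 2 = 1
  Grace: 3 − 2 = 1
  Eve: 4 − 1 = 3
  Bob: 3 − 2 = 1
Eve has the best Copeland score.

Eve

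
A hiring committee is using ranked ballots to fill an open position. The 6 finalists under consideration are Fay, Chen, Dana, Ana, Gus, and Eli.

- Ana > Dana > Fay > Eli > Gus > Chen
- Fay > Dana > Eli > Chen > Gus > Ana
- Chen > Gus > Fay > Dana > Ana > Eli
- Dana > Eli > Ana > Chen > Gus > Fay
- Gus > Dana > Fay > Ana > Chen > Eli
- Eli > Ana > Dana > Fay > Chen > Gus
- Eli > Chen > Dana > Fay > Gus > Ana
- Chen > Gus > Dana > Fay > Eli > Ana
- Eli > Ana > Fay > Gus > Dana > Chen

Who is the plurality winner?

Eli

First-place vote totals:
  Fay: 1
  Chen: 2
  Dana: 1
  Ana: 1
  Gus: 1
  Eli: 3
Eli has the most first-place votes.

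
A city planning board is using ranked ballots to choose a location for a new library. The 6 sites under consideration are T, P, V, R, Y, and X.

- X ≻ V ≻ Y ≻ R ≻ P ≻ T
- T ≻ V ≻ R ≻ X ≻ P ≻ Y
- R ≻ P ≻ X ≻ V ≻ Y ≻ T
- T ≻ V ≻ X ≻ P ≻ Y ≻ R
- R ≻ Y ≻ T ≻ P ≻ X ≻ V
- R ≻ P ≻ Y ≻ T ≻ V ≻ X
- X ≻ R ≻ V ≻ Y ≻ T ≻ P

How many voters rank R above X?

4

Ballots ranking R above X: 4.
Ballots ranking X above R: 3.
So 4 of 7 voters prefer R to X.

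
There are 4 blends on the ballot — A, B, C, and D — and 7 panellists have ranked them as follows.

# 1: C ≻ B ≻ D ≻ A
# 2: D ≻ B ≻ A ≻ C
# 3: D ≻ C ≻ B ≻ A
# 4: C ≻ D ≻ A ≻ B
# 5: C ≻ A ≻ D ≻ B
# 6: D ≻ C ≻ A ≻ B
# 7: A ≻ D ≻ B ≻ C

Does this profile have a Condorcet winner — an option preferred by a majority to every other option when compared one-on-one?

Yes

Head-to-head results (7 voters total):
A vs B: A wins 4–3.
A vs C: C wins 5–2.
A vs D: D wins 5–2.
B vs C: C wins 5–2.
B vs D: D wins 6–1.
C vs D: D wins 4–3.
D beats each rival — A (5–2), B (6–1), C (4–3) — so D is the Condorcet winner.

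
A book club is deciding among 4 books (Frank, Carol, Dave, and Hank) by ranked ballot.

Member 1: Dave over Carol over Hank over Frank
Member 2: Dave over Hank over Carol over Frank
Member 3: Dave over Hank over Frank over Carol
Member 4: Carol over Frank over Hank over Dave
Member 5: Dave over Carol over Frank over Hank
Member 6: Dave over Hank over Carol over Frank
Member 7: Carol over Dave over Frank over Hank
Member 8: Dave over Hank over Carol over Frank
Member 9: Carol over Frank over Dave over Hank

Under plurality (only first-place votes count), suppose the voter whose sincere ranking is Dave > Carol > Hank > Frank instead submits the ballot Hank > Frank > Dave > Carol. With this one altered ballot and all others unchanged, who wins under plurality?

First-place totals with the altered ballot: Frank 0, Carol 3, Dave 5, Hank 1.
The winner is unchanged: still Dave.

Dave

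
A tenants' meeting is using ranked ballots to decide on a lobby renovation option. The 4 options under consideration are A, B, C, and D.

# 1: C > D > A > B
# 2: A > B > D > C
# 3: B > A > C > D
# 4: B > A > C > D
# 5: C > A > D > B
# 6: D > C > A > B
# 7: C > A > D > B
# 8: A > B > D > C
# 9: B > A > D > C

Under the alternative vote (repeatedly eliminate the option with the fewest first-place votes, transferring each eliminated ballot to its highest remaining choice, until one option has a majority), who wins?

B

Round 1: B 3, C 3, A 2, D 1. D has the fewest and is eliminated.
Round 2: C 4, B 3, A 2. A has the fewest and is eliminated.
Round 3: B 5, C 4. B has a majority.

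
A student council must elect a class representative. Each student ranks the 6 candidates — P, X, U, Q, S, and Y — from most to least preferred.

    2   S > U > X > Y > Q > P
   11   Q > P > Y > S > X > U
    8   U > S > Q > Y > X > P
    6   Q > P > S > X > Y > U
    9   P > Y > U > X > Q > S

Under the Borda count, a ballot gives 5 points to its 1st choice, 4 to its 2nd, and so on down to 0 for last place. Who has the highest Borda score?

Q

Borda scores:
  P: 2·0 + 11·4 + 8·0 + 6·4 + 9·5 = 113
  X: 2·3 + 11·1 + 8·1 + 6·2 + 9·2 = 55
  U: 2·4 + 11·0 + 8·5 + 6·0 + 9·3 = 75
  Q: 2·1 + 11·5 + 8·3 + 6·5 + 9·1 = 120
  S: 2·5 + 11·2 + 8·4 + 6·3 + 9·0 = 82
  Y: 2·2 + 11·3 + 8·2 + 6·1 + 9·4 = 95
Q has the highest total.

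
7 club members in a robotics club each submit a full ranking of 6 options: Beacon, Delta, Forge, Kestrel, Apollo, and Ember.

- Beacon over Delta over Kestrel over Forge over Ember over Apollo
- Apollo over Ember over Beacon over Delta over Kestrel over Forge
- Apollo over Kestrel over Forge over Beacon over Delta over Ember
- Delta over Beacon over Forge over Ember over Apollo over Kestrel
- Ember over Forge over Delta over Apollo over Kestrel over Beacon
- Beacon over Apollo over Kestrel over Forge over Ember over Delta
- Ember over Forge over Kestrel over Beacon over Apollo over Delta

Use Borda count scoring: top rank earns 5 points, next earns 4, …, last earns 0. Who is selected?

Beacon

Borda scores:
  Beacon: 5 + 3 + 2 + 4 + 0 + 5 + 2 = 21
  Delta: 4 + 2 + 1 + 5 + 3 + 0 + 0 = 15
  Forge: 2 + 0 + 3 + 3 + 4 + 2 + 4 = 18
  Kestrel: 3 + 1 + 4 + 0 + 1 + 3 + 3 = 15
  Apollo: 0 + 5 + 5 + 1 + 2 + 4 + 1 = 18
  Ember: 1 + 4 + 0 + 2 + 5 + 1 + 5 = 18
Beacon has the highest total.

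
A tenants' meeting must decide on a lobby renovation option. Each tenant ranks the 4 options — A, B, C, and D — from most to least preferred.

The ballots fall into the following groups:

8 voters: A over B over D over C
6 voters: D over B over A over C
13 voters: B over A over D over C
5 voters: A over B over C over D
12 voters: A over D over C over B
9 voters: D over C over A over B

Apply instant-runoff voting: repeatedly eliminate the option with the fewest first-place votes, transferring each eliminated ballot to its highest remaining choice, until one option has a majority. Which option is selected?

A

Round 1: A 25, D 15, B 13, C 0. C has the fewest and is eliminated.
Round 2: A 25, D 15, B 13. B has the fewest and is eliminated.
Round 3: A 38, D 15. A has a majority.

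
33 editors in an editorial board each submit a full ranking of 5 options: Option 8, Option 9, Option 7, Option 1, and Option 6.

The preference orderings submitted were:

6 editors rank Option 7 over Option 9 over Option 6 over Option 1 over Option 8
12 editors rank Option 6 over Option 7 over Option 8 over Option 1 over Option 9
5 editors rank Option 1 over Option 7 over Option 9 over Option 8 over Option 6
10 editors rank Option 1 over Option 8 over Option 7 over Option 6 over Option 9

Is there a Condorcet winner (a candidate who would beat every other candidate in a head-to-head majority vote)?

Yes

Head-to-head results (33 voters total):
Option 8 vs Option 9: Option 8 wins 22–11.
Option 8 vs Option 7: Option 7 wins 23–10.
Option 8 vs Option 1: Option 1 wins 21–12.
Option 8 vs Option 6: Option 6 wins 18–15.
Option 9 vs Option 7: Option 7 wins 33–0.
Option 9 vs Option 1: Option 1 wins 27–6.
Option 9 vs Option 6: Option 6 wins 22–11.
Option 7 vs Option 1: Option 7 wins 18–15.
Option 7 vs Option 6: Option 7 wins 21–12.
Option 1 vs Option 6: Option 6 wins 18–15.
Option 7 beats each rival — Option 8 (23–10), Option 9 (33–0), Option 1 (18–15), Option 6 (21–12) — so Option 7 is the Condorcet winner.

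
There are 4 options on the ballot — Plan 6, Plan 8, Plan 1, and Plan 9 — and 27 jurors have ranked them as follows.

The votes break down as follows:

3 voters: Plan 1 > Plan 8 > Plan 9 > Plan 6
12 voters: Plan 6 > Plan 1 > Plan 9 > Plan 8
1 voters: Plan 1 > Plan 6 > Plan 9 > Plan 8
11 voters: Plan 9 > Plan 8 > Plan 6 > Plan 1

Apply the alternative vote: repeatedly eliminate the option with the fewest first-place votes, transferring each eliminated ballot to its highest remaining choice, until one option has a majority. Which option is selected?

Round 1: Plan 6 12, Plan 9 11, Plan 1 4, Plan 8 0. Plan 8 has the fewest and is eliminated.
Round 2: Plan 6 12, Plan 9 11, Plan 1 4. Plan 1 has the fewest and is eliminated.
Round 3: Plan 9 14, Plan 6 13. Plan 9 has a majority.

Plan 9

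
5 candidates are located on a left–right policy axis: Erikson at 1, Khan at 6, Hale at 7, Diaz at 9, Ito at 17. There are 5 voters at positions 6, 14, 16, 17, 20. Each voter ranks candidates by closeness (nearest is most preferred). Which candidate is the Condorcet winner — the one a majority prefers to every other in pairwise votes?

With single-peaked preferences on a line, the Condorcet winner is the candidate closest to the median voter.
The median voter (position 16) is closest to Ito at 17.
Check: Ito vs Erikson — voters closer to Ito: 4 of 5.

Ito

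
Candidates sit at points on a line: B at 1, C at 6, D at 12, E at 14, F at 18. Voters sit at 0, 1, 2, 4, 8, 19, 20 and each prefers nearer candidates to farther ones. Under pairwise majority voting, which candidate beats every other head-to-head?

C

With single-peaked preferences on a line, the Condorcet winner is the candidate closest to the median voter.
The median voter (position 4) is closest to C at 6.
Check: C vs D — voters closer to C: 5 of 7.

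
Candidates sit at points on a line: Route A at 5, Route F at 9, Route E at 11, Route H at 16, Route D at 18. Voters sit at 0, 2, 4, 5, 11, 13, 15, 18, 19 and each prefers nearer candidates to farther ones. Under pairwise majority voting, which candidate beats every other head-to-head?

Route E

With single-peaked preferences on a line, the Condorcet winner is the candidate closest to the median voter.
The median voter (position 11) is closest to Route E at 11.
Check: Route E vs Route A — voters closer to Route E: 5 of 9.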